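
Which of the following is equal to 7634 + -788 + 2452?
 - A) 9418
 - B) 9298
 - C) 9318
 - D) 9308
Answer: B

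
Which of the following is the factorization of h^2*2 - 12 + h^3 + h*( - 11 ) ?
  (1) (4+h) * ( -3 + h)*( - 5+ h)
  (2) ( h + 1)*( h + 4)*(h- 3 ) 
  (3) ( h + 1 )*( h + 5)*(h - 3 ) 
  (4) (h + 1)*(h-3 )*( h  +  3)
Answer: 2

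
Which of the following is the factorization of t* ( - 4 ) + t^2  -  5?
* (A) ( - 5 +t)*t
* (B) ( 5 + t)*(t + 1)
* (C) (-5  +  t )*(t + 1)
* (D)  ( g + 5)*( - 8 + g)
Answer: C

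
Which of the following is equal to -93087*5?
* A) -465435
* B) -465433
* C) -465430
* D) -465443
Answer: A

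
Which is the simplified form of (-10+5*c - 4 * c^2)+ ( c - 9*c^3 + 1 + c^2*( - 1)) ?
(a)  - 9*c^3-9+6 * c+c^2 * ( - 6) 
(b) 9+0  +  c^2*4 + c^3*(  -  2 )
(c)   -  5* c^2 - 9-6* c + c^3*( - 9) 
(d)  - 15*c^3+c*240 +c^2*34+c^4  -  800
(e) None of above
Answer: e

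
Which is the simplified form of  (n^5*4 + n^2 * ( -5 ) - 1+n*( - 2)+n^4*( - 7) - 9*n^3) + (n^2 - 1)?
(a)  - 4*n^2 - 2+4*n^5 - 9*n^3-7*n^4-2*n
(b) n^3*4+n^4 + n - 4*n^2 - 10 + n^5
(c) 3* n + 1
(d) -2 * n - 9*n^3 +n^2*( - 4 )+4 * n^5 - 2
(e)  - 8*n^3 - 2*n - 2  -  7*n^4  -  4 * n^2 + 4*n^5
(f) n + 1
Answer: a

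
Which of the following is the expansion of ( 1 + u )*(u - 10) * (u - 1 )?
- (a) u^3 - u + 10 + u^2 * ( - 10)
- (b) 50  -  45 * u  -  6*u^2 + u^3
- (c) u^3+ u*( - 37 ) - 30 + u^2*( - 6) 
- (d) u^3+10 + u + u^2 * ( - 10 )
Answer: a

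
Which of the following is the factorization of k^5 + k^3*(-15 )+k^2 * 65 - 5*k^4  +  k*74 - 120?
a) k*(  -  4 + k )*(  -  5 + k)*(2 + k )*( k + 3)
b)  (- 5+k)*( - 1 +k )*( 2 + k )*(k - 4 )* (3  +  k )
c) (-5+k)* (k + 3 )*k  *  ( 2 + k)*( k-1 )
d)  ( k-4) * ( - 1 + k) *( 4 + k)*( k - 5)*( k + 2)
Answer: b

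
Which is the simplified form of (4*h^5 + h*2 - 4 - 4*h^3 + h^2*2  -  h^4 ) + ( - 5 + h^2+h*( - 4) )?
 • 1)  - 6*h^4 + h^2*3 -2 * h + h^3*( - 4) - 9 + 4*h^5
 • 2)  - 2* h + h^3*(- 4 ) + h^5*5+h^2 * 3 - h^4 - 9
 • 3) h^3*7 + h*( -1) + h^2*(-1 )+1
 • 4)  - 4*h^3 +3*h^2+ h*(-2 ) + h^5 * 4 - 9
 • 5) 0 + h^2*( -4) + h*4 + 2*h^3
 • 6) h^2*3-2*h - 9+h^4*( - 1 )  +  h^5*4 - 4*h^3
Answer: 6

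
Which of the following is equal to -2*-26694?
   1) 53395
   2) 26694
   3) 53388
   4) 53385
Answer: 3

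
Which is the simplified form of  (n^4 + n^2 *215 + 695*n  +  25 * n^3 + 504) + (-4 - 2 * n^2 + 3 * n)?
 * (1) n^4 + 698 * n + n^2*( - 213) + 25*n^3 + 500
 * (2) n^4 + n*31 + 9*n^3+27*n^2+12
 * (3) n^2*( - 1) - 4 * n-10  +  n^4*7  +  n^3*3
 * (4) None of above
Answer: 4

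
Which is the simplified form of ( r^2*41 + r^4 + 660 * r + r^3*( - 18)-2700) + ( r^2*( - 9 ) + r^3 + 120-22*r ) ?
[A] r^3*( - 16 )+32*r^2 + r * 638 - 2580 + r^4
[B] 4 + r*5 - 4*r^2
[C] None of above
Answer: C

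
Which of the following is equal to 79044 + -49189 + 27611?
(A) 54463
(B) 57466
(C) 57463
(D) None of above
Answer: B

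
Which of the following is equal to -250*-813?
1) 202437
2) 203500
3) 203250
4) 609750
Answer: 3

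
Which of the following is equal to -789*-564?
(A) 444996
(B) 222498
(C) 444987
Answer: A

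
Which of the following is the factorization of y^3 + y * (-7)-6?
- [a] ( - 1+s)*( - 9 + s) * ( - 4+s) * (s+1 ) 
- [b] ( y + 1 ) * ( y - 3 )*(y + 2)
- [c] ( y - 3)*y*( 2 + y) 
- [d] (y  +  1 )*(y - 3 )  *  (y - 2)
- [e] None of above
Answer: b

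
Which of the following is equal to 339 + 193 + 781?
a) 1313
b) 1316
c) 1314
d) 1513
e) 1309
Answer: a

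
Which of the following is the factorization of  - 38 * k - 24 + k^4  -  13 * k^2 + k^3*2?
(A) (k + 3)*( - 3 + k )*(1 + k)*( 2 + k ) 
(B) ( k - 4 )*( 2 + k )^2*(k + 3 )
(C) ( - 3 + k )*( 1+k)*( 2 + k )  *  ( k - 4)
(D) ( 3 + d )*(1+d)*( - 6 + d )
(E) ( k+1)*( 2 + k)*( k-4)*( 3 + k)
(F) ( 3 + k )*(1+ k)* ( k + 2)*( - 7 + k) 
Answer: E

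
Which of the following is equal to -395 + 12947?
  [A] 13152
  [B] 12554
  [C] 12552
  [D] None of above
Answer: C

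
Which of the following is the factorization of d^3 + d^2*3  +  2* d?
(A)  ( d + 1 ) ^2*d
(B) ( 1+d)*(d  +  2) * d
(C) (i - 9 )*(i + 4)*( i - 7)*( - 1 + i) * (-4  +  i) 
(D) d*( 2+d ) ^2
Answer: B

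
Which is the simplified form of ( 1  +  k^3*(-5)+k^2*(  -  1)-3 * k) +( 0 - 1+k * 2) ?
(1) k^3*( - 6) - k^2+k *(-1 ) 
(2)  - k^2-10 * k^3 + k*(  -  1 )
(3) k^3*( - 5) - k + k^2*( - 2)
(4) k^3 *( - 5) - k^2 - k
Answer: 4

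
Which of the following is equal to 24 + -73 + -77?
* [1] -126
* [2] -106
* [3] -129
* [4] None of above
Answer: 1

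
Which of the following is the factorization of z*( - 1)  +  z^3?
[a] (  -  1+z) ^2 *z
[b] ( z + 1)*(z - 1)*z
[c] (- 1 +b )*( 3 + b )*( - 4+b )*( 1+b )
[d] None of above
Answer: b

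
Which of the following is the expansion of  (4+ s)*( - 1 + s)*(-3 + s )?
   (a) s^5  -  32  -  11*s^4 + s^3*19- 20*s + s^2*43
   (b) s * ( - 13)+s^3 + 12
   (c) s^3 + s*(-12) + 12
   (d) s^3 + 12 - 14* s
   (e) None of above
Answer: b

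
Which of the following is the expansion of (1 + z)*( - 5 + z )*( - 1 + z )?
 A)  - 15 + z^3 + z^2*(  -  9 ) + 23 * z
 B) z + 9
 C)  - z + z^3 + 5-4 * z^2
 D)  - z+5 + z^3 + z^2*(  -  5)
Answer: D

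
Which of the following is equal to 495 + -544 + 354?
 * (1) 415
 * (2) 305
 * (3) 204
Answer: 2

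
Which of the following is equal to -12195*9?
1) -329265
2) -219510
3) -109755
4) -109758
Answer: 3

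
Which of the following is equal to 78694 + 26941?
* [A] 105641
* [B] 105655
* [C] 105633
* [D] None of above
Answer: D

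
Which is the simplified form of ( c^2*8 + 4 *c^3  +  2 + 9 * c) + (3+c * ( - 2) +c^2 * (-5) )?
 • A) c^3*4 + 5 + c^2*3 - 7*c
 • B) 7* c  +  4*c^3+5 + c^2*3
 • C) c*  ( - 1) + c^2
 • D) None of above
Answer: B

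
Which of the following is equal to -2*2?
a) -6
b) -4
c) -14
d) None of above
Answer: b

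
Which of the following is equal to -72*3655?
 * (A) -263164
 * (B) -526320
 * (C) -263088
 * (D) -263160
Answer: D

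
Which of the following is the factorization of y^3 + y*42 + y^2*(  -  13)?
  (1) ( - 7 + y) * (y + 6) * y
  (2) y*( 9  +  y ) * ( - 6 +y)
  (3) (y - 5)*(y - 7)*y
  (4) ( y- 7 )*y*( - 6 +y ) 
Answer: 4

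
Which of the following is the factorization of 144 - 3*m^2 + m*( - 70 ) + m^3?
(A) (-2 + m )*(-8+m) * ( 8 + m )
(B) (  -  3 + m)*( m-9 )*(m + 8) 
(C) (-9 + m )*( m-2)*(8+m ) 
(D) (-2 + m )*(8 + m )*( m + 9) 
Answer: C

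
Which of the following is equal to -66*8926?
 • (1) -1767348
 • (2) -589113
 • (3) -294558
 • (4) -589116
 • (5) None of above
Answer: 4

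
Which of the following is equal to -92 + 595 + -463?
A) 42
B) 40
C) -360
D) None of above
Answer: B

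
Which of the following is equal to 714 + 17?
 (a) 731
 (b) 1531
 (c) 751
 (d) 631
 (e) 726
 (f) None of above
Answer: a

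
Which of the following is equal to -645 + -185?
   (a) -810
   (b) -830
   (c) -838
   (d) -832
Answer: b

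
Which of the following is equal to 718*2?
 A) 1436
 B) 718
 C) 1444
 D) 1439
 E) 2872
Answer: A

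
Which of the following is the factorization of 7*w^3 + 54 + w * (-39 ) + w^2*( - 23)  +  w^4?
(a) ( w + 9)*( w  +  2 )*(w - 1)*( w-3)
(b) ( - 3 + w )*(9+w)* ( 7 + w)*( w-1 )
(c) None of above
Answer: a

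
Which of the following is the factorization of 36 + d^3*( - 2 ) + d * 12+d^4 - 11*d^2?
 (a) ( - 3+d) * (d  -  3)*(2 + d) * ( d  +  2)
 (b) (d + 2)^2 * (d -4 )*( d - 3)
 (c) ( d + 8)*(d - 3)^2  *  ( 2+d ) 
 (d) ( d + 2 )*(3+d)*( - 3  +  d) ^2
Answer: a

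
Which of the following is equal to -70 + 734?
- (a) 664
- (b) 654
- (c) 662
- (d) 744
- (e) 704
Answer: a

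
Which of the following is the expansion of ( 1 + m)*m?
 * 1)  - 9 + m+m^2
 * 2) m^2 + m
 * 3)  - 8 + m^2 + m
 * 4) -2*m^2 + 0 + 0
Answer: 2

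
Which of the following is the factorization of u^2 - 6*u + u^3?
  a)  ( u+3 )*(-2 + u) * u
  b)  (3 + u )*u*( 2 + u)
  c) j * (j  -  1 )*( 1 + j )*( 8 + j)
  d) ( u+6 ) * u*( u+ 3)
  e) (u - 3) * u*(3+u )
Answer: a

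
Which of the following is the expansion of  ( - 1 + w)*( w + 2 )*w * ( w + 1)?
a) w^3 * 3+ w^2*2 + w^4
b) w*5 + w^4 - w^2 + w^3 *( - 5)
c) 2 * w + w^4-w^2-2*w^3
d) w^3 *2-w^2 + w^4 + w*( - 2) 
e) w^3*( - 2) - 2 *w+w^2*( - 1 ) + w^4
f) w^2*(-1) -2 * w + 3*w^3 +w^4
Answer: d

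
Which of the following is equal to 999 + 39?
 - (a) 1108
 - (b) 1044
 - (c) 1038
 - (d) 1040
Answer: c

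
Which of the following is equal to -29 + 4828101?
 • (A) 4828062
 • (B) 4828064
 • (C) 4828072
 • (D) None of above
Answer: C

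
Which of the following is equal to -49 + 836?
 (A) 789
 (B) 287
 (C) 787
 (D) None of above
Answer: C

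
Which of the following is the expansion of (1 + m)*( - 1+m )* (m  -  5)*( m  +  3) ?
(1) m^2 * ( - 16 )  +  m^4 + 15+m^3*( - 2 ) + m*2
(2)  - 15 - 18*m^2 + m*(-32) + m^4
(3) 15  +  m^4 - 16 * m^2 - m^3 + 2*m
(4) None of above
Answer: 1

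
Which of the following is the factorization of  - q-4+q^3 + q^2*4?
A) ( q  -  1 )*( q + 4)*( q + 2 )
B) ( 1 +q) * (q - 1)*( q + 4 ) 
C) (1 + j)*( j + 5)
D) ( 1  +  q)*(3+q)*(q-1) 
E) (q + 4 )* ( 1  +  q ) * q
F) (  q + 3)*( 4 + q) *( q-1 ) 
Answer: B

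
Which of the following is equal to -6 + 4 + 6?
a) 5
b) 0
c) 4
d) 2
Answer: c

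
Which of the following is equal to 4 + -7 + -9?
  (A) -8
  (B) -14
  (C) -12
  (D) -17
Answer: C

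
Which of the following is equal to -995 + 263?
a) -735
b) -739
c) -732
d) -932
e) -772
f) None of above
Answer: c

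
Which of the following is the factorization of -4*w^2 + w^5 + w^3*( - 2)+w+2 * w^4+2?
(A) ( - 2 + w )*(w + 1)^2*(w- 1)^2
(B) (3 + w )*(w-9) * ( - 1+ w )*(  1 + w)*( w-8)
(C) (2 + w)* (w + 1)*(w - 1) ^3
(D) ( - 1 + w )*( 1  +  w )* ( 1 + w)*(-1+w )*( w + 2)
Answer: D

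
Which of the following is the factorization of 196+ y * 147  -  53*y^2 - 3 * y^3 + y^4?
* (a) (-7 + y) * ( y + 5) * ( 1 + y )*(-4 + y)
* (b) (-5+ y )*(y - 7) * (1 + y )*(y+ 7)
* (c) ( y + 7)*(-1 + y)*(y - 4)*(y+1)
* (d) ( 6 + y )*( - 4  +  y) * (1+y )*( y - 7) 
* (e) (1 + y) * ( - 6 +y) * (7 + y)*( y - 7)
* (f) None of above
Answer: f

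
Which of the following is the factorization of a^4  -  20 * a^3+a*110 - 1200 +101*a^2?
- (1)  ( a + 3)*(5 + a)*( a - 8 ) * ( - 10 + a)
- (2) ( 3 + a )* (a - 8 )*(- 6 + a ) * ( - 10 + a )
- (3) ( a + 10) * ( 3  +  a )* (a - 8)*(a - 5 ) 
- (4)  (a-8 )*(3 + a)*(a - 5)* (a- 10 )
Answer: 4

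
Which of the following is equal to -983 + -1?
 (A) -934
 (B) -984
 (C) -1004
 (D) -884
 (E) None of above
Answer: B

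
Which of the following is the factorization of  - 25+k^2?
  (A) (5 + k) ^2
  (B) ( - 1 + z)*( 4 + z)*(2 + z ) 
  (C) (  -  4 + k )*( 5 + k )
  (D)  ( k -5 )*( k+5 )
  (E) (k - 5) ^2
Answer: D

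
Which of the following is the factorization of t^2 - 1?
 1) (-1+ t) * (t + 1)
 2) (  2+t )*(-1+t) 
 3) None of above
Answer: 1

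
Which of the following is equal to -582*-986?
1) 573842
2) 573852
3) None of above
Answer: 2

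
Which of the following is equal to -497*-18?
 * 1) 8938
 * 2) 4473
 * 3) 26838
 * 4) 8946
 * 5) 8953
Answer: 4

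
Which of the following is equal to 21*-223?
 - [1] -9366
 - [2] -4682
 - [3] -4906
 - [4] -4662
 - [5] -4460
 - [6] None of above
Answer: 6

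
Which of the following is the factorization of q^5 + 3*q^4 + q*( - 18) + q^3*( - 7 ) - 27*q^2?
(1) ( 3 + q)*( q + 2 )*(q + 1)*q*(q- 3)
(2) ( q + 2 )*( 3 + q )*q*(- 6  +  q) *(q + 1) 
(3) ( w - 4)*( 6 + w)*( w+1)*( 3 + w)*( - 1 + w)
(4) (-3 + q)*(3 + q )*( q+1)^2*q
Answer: 1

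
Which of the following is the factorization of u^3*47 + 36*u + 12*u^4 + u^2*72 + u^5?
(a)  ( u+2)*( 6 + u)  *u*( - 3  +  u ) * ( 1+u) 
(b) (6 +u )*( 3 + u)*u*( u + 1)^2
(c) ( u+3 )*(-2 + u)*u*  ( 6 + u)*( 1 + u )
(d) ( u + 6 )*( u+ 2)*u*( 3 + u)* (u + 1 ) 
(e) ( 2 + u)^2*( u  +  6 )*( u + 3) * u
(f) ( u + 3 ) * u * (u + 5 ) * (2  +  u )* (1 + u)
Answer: d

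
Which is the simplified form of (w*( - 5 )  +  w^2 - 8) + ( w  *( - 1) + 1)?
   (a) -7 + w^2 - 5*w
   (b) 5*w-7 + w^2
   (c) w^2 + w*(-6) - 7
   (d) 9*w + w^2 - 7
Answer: c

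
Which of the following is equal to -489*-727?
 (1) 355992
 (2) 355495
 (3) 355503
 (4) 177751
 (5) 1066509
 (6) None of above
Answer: 3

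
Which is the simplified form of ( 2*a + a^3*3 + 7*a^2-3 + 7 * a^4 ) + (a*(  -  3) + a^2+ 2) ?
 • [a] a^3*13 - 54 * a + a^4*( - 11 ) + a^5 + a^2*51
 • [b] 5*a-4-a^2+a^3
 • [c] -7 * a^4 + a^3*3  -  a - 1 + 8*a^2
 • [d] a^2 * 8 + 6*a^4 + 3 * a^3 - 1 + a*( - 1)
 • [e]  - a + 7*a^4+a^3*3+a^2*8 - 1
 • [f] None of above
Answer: e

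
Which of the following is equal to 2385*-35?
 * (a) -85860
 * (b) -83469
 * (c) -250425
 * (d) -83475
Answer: d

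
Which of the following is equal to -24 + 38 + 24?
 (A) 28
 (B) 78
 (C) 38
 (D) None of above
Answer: C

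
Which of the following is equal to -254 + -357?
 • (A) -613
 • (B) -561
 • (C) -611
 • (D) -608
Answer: C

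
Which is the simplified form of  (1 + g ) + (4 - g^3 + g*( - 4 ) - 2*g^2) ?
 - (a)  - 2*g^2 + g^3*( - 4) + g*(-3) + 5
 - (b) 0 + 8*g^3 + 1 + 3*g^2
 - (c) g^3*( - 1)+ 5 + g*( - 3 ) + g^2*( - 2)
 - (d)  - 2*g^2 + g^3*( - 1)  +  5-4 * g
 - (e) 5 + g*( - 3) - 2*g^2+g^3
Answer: c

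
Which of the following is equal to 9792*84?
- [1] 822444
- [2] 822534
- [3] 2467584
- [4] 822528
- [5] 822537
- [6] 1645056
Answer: 4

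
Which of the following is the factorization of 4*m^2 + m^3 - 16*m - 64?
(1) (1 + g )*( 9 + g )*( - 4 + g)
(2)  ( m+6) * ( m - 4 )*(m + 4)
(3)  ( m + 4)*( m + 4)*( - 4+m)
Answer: 3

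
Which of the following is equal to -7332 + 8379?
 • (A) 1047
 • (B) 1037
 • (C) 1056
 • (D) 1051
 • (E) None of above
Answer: A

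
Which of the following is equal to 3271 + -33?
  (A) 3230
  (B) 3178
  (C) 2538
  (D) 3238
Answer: D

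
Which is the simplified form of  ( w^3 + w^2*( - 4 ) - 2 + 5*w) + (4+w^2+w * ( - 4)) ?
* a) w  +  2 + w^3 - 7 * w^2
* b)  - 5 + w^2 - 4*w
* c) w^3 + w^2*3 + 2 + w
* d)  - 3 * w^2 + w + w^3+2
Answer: d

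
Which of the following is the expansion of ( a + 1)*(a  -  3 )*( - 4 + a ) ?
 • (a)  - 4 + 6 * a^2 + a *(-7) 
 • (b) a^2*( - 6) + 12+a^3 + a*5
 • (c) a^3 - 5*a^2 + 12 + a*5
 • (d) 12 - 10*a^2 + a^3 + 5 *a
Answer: b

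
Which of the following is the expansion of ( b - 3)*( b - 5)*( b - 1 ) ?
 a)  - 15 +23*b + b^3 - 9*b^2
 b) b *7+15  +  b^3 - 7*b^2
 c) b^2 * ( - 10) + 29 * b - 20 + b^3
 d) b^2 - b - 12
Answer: a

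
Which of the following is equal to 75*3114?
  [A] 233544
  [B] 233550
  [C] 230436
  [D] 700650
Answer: B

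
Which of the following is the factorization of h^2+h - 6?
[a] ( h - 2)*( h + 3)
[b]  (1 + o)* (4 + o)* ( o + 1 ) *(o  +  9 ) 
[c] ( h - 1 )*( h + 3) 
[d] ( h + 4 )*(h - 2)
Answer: a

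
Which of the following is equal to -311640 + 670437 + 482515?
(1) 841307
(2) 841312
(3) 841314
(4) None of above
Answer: 2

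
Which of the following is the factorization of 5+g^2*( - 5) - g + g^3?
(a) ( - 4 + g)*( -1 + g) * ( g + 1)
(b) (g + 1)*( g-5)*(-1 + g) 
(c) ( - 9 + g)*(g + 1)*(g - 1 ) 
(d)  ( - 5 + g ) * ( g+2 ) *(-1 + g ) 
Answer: b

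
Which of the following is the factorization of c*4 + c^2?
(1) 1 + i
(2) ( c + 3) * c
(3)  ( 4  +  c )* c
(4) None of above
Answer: 3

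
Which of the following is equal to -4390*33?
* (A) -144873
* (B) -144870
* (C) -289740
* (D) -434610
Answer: B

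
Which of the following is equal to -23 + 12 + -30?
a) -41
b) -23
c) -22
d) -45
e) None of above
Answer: a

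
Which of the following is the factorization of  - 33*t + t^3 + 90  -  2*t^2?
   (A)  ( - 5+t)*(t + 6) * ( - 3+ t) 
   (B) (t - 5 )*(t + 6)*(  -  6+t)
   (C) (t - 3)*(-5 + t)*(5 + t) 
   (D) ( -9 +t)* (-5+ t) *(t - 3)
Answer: A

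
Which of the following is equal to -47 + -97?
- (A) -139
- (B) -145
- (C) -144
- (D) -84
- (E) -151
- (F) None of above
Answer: C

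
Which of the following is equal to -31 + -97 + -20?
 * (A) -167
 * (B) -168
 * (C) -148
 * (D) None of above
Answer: C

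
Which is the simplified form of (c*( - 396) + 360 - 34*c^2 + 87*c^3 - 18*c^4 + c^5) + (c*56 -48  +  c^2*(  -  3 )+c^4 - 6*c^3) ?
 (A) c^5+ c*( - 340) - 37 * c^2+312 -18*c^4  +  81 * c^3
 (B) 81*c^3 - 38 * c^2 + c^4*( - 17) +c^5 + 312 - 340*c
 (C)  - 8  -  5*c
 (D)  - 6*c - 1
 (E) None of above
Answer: E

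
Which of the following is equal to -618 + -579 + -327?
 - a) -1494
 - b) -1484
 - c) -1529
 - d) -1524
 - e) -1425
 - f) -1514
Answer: d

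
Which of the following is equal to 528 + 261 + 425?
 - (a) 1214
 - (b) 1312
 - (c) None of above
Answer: a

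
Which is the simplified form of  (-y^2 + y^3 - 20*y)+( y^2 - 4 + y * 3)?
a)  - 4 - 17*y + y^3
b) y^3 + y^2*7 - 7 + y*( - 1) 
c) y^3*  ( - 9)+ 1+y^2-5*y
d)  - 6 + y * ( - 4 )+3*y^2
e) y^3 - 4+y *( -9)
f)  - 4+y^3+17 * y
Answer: a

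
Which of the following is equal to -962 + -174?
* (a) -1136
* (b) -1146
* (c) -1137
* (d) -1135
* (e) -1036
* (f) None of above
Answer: a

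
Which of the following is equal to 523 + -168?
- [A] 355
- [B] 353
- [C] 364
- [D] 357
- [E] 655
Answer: A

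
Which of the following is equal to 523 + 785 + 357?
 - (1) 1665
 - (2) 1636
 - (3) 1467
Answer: 1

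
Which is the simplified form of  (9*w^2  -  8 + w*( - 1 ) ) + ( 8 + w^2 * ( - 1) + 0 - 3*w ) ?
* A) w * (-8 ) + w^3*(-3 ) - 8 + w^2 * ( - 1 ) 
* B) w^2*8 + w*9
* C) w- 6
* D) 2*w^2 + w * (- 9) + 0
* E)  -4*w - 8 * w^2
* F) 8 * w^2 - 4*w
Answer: F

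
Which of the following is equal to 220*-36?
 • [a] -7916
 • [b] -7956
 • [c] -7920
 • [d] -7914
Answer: c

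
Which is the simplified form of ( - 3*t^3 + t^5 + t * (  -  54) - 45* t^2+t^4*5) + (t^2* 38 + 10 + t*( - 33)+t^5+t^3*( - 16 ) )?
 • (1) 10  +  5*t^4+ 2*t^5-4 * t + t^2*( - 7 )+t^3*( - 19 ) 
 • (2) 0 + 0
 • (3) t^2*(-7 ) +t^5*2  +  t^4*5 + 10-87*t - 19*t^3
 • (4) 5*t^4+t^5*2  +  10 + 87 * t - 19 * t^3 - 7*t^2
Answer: 3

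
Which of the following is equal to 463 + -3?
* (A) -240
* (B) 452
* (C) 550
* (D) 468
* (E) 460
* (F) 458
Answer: E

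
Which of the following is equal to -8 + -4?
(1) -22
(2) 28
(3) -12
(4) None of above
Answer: 3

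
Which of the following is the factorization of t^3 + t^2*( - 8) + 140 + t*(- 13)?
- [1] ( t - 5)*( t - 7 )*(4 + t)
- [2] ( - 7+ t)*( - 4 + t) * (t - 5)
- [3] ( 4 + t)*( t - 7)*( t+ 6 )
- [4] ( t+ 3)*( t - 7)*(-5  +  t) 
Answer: 1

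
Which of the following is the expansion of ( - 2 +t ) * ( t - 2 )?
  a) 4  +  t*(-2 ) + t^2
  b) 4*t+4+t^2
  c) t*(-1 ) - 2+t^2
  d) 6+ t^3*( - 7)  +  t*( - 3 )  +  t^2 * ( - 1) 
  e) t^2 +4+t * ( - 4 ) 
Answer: e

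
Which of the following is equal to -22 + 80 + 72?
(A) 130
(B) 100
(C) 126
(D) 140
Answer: A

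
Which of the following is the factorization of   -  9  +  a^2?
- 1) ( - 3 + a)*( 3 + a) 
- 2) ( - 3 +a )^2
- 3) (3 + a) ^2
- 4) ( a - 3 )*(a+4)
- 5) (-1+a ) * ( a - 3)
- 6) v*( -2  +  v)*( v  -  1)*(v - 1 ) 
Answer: 1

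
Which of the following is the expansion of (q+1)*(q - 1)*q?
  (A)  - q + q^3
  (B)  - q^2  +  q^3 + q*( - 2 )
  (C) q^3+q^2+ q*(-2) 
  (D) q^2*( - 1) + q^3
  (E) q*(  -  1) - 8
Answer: A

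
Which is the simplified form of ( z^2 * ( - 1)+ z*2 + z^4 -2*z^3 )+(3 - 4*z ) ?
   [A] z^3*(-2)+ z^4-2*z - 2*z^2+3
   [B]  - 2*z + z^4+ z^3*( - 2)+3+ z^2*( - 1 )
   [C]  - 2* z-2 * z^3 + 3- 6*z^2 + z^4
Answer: B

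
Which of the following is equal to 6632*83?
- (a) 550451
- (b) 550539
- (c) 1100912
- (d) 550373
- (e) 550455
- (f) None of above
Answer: f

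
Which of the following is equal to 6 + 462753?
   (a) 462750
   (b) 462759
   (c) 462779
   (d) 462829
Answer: b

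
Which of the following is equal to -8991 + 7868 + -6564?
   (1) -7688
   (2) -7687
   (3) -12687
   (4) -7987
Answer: 2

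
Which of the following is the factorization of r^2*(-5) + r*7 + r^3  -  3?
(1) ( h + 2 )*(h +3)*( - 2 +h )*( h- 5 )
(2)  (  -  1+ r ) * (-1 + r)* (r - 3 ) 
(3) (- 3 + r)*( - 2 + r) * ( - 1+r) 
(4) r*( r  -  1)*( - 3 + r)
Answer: 2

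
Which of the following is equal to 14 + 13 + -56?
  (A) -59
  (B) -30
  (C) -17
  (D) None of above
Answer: D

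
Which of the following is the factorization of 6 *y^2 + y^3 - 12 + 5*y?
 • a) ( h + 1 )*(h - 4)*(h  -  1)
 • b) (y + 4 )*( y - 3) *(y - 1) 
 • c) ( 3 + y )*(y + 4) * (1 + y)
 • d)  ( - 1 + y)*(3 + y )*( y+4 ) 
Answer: d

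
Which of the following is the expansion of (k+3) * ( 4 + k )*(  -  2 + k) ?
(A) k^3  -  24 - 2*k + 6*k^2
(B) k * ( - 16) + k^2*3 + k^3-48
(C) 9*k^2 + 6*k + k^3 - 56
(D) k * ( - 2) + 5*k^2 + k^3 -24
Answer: D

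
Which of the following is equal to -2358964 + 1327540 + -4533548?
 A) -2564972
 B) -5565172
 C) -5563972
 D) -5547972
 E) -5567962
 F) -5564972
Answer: F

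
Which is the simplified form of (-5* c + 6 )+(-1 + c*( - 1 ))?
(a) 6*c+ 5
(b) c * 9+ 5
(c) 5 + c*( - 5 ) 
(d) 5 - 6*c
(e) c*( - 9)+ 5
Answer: d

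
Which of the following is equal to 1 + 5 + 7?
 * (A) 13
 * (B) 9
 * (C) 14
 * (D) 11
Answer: A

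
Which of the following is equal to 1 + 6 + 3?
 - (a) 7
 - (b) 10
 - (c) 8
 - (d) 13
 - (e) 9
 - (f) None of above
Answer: b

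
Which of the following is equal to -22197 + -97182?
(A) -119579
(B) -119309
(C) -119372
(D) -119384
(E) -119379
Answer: E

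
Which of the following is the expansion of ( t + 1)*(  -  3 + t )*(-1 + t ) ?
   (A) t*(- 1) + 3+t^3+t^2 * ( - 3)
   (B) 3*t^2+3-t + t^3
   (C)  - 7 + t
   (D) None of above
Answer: A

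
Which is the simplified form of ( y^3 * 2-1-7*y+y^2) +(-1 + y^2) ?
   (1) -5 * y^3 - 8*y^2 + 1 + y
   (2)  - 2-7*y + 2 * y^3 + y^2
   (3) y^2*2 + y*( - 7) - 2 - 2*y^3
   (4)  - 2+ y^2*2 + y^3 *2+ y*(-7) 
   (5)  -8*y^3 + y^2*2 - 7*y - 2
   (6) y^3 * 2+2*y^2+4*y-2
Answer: 4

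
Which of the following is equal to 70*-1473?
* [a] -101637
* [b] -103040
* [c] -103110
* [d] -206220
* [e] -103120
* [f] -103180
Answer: c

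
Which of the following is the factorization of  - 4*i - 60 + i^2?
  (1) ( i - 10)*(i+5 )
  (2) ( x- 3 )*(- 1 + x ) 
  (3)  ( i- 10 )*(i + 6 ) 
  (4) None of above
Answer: 3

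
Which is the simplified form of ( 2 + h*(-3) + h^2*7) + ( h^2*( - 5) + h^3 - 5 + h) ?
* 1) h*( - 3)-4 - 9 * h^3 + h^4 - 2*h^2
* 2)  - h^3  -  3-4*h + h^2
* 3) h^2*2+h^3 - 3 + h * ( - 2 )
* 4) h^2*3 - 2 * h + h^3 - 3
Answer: 3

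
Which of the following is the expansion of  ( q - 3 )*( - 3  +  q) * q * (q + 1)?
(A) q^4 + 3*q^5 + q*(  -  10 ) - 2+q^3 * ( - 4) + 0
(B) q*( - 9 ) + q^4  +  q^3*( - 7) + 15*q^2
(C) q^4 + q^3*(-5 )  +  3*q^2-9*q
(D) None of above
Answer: D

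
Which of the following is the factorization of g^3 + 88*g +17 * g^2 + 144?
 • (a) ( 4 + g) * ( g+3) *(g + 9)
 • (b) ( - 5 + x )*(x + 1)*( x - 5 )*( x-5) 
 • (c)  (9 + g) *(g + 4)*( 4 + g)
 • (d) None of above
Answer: c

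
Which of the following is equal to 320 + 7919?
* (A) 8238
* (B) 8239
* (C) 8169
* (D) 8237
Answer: B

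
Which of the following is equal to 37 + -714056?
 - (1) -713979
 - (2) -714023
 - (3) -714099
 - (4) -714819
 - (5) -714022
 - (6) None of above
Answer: 6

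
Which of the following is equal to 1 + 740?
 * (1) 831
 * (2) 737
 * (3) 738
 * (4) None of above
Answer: 4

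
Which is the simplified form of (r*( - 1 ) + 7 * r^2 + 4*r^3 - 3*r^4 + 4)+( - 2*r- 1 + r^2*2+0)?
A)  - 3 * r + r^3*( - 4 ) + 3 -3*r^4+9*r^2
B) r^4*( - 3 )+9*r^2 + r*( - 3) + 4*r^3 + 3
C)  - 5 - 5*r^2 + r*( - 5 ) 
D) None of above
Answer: B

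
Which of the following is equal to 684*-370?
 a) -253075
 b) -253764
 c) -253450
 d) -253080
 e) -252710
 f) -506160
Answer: d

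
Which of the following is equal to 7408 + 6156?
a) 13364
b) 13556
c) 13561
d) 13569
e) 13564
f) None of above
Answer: e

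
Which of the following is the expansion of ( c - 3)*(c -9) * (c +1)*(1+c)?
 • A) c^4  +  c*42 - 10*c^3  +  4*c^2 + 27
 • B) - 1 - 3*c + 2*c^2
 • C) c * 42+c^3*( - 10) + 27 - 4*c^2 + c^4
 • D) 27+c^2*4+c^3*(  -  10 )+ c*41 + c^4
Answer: A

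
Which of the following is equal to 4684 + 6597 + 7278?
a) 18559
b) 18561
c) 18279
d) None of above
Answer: a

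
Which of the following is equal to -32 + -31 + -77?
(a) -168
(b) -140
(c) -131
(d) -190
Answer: b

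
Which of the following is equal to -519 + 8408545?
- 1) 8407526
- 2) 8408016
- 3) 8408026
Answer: 3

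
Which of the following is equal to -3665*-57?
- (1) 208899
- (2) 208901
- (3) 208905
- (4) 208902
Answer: 3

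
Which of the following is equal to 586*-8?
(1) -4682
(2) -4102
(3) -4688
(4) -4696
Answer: 3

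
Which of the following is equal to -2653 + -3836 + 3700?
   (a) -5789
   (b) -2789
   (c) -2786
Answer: b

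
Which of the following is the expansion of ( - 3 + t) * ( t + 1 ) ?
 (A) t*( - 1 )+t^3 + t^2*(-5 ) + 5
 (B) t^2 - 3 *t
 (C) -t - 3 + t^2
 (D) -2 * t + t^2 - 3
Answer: D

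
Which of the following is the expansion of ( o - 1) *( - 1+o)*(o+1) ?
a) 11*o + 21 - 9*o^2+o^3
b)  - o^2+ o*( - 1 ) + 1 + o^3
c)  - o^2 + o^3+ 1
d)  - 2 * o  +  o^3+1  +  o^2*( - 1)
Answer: b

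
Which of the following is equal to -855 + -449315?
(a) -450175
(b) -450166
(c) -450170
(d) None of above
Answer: c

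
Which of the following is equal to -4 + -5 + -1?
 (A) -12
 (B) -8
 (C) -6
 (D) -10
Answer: D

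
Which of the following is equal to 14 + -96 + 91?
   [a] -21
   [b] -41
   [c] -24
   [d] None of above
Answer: d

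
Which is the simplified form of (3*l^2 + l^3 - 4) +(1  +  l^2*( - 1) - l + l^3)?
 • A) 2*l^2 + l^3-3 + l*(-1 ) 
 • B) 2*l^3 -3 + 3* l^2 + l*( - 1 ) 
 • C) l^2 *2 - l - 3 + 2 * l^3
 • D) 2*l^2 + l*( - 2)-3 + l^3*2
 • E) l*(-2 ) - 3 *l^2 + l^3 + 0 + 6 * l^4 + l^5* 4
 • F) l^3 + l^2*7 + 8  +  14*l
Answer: C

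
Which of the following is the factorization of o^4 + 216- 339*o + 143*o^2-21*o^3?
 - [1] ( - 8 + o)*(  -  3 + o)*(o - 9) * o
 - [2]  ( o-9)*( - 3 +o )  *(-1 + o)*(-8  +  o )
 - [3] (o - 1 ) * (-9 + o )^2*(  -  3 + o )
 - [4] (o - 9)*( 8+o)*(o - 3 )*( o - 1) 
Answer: 2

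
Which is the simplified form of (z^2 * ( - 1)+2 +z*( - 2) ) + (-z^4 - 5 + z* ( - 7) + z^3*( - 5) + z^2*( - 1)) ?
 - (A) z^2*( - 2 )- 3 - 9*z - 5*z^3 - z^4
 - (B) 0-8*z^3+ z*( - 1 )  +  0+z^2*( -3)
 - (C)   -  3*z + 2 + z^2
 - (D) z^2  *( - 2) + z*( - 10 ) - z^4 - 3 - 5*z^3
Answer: A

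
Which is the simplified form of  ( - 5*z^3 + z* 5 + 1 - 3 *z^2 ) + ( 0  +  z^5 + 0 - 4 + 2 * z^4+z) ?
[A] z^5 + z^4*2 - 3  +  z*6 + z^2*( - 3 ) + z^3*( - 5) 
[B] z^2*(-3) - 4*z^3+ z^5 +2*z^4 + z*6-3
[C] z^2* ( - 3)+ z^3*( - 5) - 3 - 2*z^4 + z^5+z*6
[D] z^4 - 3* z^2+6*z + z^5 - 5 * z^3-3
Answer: A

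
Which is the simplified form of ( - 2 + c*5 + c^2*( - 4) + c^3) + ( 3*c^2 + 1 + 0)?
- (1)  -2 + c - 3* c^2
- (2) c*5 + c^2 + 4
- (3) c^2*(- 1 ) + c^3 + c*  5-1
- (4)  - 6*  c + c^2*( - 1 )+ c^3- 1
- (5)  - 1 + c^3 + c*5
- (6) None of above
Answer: 3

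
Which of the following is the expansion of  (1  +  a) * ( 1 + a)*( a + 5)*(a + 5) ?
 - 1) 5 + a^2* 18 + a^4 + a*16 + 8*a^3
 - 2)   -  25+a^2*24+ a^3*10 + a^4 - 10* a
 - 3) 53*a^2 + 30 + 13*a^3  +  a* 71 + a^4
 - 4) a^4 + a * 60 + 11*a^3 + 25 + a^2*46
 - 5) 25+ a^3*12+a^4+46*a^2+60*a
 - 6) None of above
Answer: 5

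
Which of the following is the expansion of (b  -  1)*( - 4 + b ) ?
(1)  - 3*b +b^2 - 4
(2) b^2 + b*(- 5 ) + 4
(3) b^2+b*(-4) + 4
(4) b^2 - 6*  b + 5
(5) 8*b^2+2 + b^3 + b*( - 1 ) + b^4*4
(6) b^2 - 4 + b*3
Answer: 2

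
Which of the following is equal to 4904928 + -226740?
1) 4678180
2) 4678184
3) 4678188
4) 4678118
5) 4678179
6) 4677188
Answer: 3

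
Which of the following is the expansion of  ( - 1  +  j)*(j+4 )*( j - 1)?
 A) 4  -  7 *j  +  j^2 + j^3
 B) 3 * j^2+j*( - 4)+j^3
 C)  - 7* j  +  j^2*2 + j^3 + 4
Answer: C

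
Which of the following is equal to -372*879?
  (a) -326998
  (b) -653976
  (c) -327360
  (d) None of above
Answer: d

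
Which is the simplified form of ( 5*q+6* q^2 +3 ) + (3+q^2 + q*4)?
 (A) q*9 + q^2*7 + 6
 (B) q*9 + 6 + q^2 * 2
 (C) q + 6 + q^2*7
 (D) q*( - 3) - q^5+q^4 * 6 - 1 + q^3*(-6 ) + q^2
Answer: A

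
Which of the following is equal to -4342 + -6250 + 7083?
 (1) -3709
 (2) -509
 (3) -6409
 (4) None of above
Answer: 4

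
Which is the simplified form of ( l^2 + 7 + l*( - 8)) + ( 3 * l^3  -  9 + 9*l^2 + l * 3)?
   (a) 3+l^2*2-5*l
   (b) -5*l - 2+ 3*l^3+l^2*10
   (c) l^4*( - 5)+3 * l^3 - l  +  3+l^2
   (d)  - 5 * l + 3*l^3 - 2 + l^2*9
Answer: b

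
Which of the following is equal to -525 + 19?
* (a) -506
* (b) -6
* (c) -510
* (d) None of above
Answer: a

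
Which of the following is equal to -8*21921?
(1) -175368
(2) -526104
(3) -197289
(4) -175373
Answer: 1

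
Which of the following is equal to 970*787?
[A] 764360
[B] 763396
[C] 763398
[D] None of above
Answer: D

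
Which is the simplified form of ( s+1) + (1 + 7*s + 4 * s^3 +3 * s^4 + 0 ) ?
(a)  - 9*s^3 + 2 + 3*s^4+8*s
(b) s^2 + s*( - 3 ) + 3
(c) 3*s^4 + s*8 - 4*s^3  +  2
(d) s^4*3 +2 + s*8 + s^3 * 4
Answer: d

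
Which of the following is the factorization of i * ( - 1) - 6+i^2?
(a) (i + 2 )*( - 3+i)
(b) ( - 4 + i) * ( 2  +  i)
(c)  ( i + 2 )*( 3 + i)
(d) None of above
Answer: a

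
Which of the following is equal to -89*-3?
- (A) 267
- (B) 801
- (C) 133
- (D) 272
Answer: A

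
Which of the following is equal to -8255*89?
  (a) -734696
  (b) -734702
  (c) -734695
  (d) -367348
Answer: c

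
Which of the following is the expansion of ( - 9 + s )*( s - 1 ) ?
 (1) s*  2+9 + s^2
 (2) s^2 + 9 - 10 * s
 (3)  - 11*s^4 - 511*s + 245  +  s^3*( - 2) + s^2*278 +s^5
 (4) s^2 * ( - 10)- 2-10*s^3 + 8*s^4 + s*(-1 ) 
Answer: 2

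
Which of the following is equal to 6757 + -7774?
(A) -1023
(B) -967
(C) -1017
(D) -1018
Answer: C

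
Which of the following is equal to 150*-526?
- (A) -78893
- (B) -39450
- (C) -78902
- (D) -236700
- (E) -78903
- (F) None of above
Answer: F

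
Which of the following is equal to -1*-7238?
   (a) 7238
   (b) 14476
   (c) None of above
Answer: a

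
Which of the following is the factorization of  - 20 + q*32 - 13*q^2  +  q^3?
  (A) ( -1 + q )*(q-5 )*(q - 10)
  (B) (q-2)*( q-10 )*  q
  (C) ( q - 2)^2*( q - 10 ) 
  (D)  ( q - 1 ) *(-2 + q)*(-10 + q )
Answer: D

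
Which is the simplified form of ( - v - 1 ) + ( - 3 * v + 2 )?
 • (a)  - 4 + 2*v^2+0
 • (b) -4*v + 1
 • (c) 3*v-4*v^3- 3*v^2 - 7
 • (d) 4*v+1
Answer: b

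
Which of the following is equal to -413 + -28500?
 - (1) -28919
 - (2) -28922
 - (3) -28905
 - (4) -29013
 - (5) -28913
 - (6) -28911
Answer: 5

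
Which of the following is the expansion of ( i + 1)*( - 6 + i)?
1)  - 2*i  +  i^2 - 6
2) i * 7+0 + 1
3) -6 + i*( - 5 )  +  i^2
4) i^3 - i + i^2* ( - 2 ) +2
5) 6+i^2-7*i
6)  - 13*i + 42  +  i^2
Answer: 3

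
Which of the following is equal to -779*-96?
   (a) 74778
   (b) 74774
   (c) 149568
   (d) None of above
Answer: d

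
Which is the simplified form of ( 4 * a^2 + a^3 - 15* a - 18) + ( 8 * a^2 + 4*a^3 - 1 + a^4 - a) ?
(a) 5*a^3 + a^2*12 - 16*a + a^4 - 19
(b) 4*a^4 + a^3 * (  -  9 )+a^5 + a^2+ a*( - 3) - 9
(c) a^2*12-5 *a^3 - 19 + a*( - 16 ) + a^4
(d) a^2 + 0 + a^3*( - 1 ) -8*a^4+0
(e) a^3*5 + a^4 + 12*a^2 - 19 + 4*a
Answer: a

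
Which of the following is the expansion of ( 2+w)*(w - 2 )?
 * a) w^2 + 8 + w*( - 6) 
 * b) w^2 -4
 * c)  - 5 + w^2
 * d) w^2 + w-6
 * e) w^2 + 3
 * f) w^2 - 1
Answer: b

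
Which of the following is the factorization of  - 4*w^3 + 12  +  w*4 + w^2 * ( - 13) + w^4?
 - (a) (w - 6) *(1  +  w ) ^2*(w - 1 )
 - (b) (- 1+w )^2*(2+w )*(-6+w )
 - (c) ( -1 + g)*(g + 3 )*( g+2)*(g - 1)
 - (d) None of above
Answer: d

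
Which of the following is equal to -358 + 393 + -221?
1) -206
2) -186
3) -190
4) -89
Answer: 2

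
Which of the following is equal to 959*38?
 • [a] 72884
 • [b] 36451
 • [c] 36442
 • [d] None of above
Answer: c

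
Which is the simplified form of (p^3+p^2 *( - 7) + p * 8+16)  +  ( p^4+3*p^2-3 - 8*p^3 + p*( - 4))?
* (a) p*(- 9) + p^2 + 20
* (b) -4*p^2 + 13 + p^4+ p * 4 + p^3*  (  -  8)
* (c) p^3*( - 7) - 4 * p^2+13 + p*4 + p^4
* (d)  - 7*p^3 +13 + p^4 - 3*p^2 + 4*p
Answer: c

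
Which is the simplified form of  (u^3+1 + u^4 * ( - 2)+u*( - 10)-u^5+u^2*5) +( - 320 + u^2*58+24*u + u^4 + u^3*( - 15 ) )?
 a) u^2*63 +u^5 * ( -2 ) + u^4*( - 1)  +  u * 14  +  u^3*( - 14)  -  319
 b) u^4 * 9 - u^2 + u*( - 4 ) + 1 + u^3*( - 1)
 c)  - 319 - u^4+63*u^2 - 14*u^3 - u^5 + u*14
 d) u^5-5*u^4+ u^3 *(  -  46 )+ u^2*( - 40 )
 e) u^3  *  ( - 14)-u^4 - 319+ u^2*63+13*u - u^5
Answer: c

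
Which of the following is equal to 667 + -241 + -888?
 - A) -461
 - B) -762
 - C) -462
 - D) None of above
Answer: C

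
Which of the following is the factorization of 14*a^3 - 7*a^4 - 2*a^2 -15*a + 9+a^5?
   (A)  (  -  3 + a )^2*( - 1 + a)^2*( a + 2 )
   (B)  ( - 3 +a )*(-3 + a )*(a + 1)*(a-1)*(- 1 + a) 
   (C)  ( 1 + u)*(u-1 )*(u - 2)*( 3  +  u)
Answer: B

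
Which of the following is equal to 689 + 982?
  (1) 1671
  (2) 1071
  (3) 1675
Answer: 1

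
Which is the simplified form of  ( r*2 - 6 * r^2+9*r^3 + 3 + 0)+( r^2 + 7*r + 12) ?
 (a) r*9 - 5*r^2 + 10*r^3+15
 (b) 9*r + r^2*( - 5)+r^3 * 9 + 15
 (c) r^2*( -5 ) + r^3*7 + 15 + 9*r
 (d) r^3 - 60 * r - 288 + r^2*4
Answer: b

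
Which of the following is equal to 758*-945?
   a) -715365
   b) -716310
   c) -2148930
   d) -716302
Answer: b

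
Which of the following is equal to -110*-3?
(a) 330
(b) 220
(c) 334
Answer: a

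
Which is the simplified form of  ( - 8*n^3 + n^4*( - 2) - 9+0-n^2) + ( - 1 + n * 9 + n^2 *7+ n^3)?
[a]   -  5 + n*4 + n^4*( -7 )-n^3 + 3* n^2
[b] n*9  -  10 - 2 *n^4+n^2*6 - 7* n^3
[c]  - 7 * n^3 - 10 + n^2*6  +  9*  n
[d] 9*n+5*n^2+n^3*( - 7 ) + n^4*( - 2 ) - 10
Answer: b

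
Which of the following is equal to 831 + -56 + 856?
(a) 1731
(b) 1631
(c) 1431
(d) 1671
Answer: b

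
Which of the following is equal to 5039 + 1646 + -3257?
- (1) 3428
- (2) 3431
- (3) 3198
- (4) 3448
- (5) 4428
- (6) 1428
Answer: 1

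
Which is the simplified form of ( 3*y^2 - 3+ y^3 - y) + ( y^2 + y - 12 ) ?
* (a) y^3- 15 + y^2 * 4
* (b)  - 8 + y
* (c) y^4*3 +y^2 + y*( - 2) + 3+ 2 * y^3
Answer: a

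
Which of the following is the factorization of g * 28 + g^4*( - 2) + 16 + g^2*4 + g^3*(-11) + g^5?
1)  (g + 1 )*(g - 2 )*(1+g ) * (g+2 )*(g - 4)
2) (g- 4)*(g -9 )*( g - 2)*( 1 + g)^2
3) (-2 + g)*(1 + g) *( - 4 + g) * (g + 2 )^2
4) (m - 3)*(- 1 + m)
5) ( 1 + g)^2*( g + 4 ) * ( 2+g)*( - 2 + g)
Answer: 1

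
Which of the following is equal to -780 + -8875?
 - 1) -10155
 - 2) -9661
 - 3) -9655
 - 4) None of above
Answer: 3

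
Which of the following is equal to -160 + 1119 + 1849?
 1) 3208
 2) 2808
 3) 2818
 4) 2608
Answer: 2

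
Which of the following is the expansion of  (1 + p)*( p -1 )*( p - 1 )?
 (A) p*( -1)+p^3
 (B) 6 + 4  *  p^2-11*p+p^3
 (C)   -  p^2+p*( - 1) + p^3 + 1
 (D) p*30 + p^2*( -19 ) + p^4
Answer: C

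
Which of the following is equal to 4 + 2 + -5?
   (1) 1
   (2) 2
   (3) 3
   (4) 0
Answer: 1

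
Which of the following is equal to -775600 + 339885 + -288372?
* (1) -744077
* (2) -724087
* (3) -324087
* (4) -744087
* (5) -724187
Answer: 2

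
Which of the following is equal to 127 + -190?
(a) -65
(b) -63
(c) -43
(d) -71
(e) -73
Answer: b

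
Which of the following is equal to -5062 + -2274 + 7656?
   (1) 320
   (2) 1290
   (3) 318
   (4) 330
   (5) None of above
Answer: 1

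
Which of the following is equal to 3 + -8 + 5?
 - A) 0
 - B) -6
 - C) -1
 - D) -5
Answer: A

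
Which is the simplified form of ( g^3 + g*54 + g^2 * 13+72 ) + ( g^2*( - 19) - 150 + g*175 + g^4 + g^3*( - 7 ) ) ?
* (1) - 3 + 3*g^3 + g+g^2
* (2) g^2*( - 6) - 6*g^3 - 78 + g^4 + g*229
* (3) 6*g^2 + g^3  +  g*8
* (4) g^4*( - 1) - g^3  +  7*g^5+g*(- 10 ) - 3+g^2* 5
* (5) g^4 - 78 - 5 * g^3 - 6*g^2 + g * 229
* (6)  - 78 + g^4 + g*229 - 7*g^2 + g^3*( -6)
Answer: 2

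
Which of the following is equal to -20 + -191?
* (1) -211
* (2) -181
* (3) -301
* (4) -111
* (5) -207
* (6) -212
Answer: 1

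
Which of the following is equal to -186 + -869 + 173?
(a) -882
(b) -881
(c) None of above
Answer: a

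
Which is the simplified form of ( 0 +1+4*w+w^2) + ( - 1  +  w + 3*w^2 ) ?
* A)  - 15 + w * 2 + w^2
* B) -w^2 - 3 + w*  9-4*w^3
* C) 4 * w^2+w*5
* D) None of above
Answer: C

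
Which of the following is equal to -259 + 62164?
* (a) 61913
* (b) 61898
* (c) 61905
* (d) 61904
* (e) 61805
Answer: c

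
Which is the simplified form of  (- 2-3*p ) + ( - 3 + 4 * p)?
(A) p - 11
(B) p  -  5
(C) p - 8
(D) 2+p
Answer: B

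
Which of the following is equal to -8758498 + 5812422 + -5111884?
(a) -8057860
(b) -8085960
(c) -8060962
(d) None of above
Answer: d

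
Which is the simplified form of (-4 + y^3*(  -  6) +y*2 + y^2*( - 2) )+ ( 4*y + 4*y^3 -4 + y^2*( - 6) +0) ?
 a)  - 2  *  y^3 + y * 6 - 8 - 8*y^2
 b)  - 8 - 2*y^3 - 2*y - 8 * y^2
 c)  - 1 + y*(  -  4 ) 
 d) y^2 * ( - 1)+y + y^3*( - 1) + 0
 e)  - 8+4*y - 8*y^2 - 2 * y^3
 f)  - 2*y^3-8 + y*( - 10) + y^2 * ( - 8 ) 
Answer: a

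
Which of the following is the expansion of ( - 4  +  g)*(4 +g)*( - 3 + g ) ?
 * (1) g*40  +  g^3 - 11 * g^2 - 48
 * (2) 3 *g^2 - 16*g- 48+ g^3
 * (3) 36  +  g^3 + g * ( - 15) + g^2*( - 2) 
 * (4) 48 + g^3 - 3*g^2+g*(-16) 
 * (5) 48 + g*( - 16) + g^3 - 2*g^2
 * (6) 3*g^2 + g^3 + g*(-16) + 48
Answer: 4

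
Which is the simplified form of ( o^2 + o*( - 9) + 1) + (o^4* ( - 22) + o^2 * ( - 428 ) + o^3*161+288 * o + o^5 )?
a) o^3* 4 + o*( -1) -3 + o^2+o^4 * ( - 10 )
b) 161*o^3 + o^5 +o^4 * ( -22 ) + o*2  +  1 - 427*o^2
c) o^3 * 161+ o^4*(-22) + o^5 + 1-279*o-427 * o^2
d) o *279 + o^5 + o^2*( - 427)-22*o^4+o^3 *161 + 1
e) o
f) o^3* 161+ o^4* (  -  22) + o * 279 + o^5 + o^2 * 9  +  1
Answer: d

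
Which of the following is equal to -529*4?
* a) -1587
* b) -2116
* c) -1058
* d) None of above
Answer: b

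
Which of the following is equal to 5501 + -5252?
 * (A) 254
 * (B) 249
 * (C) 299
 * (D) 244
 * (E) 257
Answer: B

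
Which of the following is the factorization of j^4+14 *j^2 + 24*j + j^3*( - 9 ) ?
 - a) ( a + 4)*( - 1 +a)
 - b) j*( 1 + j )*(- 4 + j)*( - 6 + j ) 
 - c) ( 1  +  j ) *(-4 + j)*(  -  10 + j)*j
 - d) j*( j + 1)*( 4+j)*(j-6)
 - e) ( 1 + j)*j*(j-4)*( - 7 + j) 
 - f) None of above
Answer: b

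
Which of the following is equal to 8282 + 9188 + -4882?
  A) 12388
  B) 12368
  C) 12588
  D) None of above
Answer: C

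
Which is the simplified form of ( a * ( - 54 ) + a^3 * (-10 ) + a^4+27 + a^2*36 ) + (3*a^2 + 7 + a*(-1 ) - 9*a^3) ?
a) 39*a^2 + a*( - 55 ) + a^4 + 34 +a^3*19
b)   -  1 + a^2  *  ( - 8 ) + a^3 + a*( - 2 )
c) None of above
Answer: c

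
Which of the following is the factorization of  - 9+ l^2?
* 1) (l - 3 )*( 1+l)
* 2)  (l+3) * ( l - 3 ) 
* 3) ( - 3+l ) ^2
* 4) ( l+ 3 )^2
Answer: 2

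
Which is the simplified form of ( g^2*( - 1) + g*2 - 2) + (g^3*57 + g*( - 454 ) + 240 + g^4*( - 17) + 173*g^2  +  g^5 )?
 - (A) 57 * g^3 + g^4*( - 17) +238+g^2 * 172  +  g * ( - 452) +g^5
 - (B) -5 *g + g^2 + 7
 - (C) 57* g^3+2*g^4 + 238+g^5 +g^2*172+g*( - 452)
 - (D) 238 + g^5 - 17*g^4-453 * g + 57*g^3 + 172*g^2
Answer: A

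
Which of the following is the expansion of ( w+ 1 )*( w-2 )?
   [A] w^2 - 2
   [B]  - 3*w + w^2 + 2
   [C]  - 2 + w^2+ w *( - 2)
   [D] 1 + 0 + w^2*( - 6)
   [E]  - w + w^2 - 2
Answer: E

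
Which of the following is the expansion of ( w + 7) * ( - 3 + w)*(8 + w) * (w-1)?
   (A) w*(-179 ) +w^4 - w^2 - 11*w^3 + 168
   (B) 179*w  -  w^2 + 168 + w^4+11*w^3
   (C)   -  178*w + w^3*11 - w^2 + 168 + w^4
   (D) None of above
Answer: D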